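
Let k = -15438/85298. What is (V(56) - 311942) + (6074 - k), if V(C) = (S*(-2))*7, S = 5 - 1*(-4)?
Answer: -13050330387/42649 ≈ -3.0599e+5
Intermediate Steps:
k = -7719/42649 (k = -15438*1/85298 = -7719/42649 ≈ -0.18099)
S = 9 (S = 5 + 4 = 9)
V(C) = -126 (V(C) = (9*(-2))*7 = -18*7 = -126)
(V(56) - 311942) + (6074 - k) = (-126 - 311942) + (6074 - 1*(-7719/42649)) = -312068 + (6074 + 7719/42649) = -312068 + 259057745/42649 = -13050330387/42649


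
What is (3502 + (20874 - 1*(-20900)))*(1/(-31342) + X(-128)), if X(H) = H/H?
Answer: 709497558/15671 ≈ 45275.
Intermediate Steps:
X(H) = 1
(3502 + (20874 - 1*(-20900)))*(1/(-31342) + X(-128)) = (3502 + (20874 - 1*(-20900)))*(1/(-31342) + 1) = (3502 + (20874 + 20900))*(-1/31342 + 1) = (3502 + 41774)*(31341/31342) = 45276*(31341/31342) = 709497558/15671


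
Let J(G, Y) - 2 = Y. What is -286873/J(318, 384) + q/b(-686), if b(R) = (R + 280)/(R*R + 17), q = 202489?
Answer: -1313699406880/5597 ≈ -2.3471e+8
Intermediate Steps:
J(G, Y) = 2 + Y
b(R) = (280 + R)/(17 + R²) (b(R) = (280 + R)/(R² + 17) = (280 + R)/(17 + R²))
-286873/J(318, 384) + q/b(-686) = -286873/(2 + 384) + 202489/(((280 - 686)/(17 + (-686)²))) = -286873/386 + 202489/((-406/(17 + 470596))) = -286873*1/386 + 202489/((-406/470613)) = -286873/386 + 202489/(((1/470613)*(-406))) = -286873/386 + 202489/(-406/470613) = -286873/386 + 202489*(-470613/406) = -286873/386 - 13613422251/58 = -1313699406880/5597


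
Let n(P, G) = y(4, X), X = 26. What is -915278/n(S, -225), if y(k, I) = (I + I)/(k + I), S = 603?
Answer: -528045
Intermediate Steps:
y(k, I) = 2*I/(I + k) (y(k, I) = (2*I)/(I + k) = 2*I/(I + k))
n(P, G) = 26/15 (n(P, G) = 2*26/(26 + 4) = 2*26/30 = 2*26*(1/30) = 26/15)
-915278/n(S, -225) = -915278/26/15 = -915278*15/26 = -528045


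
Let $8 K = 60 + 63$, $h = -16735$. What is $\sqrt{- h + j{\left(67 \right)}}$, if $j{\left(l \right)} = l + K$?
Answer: $\frac{\sqrt{269078}}{4} \approx 129.68$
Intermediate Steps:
$K = \frac{123}{8}$ ($K = \frac{60 + 63}{8} = \frac{1}{8} \cdot 123 = \frac{123}{8} \approx 15.375$)
$j{\left(l \right)} = \frac{123}{8} + l$ ($j{\left(l \right)} = l + \frac{123}{8} = \frac{123}{8} + l$)
$\sqrt{- h + j{\left(67 \right)}} = \sqrt{\left(-1\right) \left(-16735\right) + \left(\frac{123}{8} + 67\right)} = \sqrt{16735 + \frac{659}{8}} = \sqrt{\frac{134539}{8}} = \frac{\sqrt{269078}}{4}$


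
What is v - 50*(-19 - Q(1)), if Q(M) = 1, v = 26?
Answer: 1026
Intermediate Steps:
v - 50*(-19 - Q(1)) = 26 - 50*(-19 - 1*1) = 26 - 50*(-19 - 1) = 26 - 50*(-20) = 26 + 1000 = 1026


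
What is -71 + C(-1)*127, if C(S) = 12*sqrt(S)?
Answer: -71 + 1524*I ≈ -71.0 + 1524.0*I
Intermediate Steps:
-71 + C(-1)*127 = -71 + (12*sqrt(-1))*127 = -71 + (12*I)*127 = -71 + 1524*I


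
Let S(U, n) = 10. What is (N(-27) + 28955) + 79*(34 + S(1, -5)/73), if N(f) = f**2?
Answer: 2363800/73 ≈ 32381.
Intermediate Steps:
(N(-27) + 28955) + 79*(34 + S(1, -5)/73) = ((-27)**2 + 28955) + 79*(34 + 10/73) = (729 + 28955) + 79*(34 + 10*(1/73)) = 29684 + 79*(34 + 10/73) = 29684 + 79*(2492/73) = 29684 + 196868/73 = 2363800/73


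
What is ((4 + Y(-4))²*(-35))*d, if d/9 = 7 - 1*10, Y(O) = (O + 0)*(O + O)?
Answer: 1224720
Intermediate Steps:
Y(O) = 2*O² (Y(O) = O*(2*O) = 2*O²)
d = -27 (d = 9*(7 - 1*10) = 9*(7 - 10) = 9*(-3) = -27)
((4 + Y(-4))²*(-35))*d = ((4 + 2*(-4)²)²*(-35))*(-27) = ((4 + 2*16)²*(-35))*(-27) = ((4 + 32)²*(-35))*(-27) = (36²*(-35))*(-27) = (1296*(-35))*(-27) = -45360*(-27) = 1224720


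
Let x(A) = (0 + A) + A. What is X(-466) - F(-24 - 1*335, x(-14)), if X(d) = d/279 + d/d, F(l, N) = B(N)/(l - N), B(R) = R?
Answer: -69709/92349 ≈ -0.75484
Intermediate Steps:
x(A) = 2*A (x(A) = A + A = 2*A)
F(l, N) = N/(l - N)
X(d) = 1 + d/279 (X(d) = d*(1/279) + 1 = d/279 + 1 = 1 + d/279)
X(-466) - F(-24 - 1*335, x(-14)) = (1 + (1/279)*(-466)) - 2*(-14)/((-24 - 1*335) - 2*(-14)) = (1 - 466/279) - (-28)/((-24 - 335) - 1*(-28)) = -187/279 - (-28)/(-359 + 28) = -187/279 - (-28)/(-331) = -187/279 - (-28)*(-1)/331 = -187/279 - 1*28/331 = -187/279 - 28/331 = -69709/92349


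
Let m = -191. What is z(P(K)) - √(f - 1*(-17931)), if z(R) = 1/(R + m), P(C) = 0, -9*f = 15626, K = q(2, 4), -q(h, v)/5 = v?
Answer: -1/191 - √145753/3 ≈ -127.26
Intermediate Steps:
q(h, v) = -5*v
K = -20 (K = -5*4 = -20)
f = -15626/9 (f = -⅑*15626 = -15626/9 ≈ -1736.2)
z(R) = 1/(-191 + R) (z(R) = 1/(R - 191) = 1/(-191 + R))
z(P(K)) - √(f - 1*(-17931)) = 1/(-191 + 0) - √(-15626/9 - 1*(-17931)) = 1/(-191) - √(-15626/9 + 17931) = -1/191 - √(145753/9) = -1/191 - √145753/3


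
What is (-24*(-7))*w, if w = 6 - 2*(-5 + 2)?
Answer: 2016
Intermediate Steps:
w = 12 (w = 6 - 2*(-3) = 6 + 6 = 12)
(-24*(-7))*w = -24*(-7)*12 = 168*12 = 2016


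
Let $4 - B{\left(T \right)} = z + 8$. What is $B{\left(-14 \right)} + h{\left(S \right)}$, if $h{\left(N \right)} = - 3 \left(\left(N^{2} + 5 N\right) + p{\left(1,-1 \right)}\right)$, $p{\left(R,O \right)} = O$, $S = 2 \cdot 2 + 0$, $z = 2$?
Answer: $-111$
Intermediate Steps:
$S = 4$ ($S = 4 + 0 = 4$)
$h{\left(N \right)} = 3 - 15 N - 3 N^{2}$ ($h{\left(N \right)} = - 3 \left(\left(N^{2} + 5 N\right) - 1\right) = - 3 \left(-1 + N^{2} + 5 N\right) = 3 - 15 N - 3 N^{2}$)
$B{\left(T \right)} = -6$ ($B{\left(T \right)} = 4 - \left(2 + 8\right) = 4 - 10 = -6$)
$B{\left(-14 \right)} + h{\left(S \right)} = -6 - \left(57 + 48\right) = -6 - 105 = -111$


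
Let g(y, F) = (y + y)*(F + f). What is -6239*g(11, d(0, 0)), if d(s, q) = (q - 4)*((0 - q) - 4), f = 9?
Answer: -3431450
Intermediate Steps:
d(s, q) = (-4 + q)*(-4 - q) (d(s, q) = (-4 + q)*(-q - 4) = (-4 + q)*(-4 - q))
g(y, F) = 2*y*(9 + F) (g(y, F) = (y + y)*(F + 9) = (2*y)*(9 + F) = 2*y*(9 + F))
-6239*g(11, d(0, 0)) = -12478*11*(9 + (16 - 1*0²)) = -12478*11*(9 + (16 - 1*0)) = -12478*11*(9 + (16 + 0)) = -12478*11*(9 + 16) = -12478*11*25 = -6239*550 = -3431450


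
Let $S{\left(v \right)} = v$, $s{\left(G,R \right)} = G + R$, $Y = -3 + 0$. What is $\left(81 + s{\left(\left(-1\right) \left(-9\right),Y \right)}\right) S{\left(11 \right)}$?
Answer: $957$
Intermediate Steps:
$Y = -3$
$\left(81 + s{\left(\left(-1\right) \left(-9\right),Y \right)}\right) S{\left(11 \right)} = \left(81 - -6\right) 11 = \left(81 + \left(9 - 3\right)\right) 11 = \left(81 + 6\right) 11 = 87 \cdot 11 = 957$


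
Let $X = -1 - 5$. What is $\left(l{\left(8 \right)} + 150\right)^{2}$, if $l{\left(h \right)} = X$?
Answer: $20736$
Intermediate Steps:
$X = -6$ ($X = -1 - 5 = -6$)
$l{\left(h \right)} = -6$
$\left(l{\left(8 \right)} + 150\right)^{2} = \left(-6 + 150\right)^{2} = 144^{2} = 20736$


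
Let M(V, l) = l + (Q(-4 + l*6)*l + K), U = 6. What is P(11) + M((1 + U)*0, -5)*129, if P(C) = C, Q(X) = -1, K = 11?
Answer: 1430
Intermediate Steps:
M(V, l) = 11 (M(V, l) = l + (-l + 11) = l + (11 - l) = 11)
P(11) + M((1 + U)*0, -5)*129 = 11 + 11*129 = 11 + 1419 = 1430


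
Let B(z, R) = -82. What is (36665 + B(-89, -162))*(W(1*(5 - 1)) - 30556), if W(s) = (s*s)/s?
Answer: -1117683816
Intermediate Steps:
W(s) = s (W(s) = s²/s = s)
(36665 + B(-89, -162))*(W(1*(5 - 1)) - 30556) = (36665 - 82)*(1*(5 - 1) - 30556) = 36583*(1*4 - 30556) = 36583*(4 - 30556) = 36583*(-30552) = -1117683816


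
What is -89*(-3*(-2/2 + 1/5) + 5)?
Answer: -3293/5 ≈ -658.60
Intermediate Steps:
-89*(-3*(-2/2 + 1/5) + 5) = -89*(-3*(-2*½ + 1*(⅕)) + 5) = -89*(-3*(-1 + ⅕) + 5) = -89*(-3*(-⅘) + 5) = -89*(12/5 + 5) = -89*37/5 = -3293/5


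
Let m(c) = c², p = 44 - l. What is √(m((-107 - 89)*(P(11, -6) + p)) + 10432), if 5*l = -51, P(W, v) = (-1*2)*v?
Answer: 4*√263072261/5 ≈ 12976.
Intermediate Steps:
P(W, v) = -2*v
l = -51/5 (l = (⅕)*(-51) = -51/5 ≈ -10.200)
p = 271/5 (p = 44 - 1*(-51/5) = 44 + 51/5 = 271/5 ≈ 54.200)
√(m((-107 - 89)*(P(11, -6) + p)) + 10432) = √(((-107 - 89)*(-2*(-6) + 271/5))² + 10432) = √((-196*(12 + 271/5))² + 10432) = √((-196*331/5)² + 10432) = √((-64876/5)² + 10432) = √(4208895376/25 + 10432) = √(4209156176/25) = 4*√263072261/5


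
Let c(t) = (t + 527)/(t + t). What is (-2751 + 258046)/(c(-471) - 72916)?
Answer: -120243945/34343464 ≈ -3.5012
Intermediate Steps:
c(t) = (527 + t)/(2*t) (c(t) = (527 + t)/((2*t)) = (527 + t)*(1/(2*t)) = (527 + t)/(2*t))
(-2751 + 258046)/(c(-471) - 72916) = (-2751 + 258046)/((½)*(527 - 471)/(-471) - 72916) = 255295/((½)*(-1/471)*56 - 72916) = 255295/(-28/471 - 72916) = 255295/(-34343464/471) = 255295*(-471/34343464) = -120243945/34343464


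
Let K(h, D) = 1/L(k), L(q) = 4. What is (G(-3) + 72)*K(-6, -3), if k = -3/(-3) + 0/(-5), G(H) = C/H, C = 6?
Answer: 35/2 ≈ 17.500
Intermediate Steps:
G(H) = 6/H
k = 1 (k = -3*(-⅓) + 0*(-⅕) = 1 + 0 = 1)
K(h, D) = ¼ (K(h, D) = 1/4 = ¼)
(G(-3) + 72)*K(-6, -3) = (6/(-3) + 72)*(¼) = (6*(-⅓) + 72)*(¼) = (-2 + 72)*(¼) = 70*(¼) = 35/2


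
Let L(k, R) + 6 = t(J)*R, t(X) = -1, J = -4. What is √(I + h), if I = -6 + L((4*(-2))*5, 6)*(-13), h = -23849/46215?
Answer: √35474639135/15405 ≈ 12.226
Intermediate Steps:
h = -23849/46215 (h = -23849*1/46215 = -23849/46215 ≈ -0.51604)
L(k, R) = -6 - R
I = 150 (I = -6 + (-6 - 1*6)*(-13) = -6 + (-6 - 6)*(-13) = -6 - 12*(-13) = -6 + 156 = 150)
√(I + h) = √(150 - 23849/46215) = √(6908401/46215) = √35474639135/15405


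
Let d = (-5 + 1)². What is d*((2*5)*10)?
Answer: 1600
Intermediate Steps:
d = 16 (d = (-4)² = 16)
d*((2*5)*10) = 16*((2*5)*10) = 16*(10*10) = 16*100 = 1600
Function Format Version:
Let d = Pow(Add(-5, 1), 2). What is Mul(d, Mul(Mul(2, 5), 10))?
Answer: 1600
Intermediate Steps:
d = 16 (d = Pow(-4, 2) = 16)
Mul(d, Mul(Mul(2, 5), 10)) = Mul(16, Mul(Mul(2, 5), 10)) = Mul(16, Mul(10, 10)) = Mul(16, 100) = 1600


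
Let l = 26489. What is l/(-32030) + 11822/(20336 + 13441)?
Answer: -516060293/1081877310 ≈ -0.47700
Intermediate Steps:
l/(-32030) + 11822/(20336 + 13441) = 26489/(-32030) + 11822/(20336 + 13441) = 26489*(-1/32030) + 11822/33777 = -26489/32030 + 11822*(1/33777) = -26489/32030 + 11822/33777 = -516060293/1081877310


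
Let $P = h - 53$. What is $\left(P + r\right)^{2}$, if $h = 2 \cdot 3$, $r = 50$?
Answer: $9$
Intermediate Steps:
$h = 6$
$P = -47$ ($P = 6 - 53 = -47$)
$\left(P + r\right)^{2} = \left(-47 + 50\right)^{2} = 3^{2} = 9$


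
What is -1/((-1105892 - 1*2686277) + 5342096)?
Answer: -1/1549927 ≈ -6.4519e-7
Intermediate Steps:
-1/((-1105892 - 1*2686277) + 5342096) = -1/((-1105892 - 2686277) + 5342096) = -1/(-3792169 + 5342096) = -1/1549927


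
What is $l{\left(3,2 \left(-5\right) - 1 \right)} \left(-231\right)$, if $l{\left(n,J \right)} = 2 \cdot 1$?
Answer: $-462$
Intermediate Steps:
$l{\left(n,J \right)} = 2$
$l{\left(3,2 \left(-5\right) - 1 \right)} \left(-231\right) = 2 \left(-231\right) = -462$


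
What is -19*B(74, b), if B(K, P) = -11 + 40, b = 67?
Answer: -551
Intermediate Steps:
B(K, P) = 29
-19*B(74, b) = -19*29 = -551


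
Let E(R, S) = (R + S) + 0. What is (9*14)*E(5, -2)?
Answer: 378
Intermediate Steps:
E(R, S) = R + S
(9*14)*E(5, -2) = (9*14)*(5 - 2) = 126*3 = 378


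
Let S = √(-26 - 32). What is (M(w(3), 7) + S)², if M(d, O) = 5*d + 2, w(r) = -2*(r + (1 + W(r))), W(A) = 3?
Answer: (68 - I*√58)² ≈ 4566.0 - 1035.7*I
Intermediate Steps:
S = I*√58 (S = √(-58) = I*√58 ≈ 7.6158*I)
w(r) = -8 - 2*r (w(r) = -2*(r + (1 + 3)) = -2*(r + 4) = -2*(4 + r) = -8 - 2*r)
M(d, O) = 2 + 5*d
(M(w(3), 7) + S)² = ((2 + 5*(-8 - 2*3)) + I*√58)² = ((2 + 5*(-8 - 6)) + I*√58)² = ((2 + 5*(-14)) + I*√58)² = ((2 - 70) + I*√58)² = (-68 + I*√58)²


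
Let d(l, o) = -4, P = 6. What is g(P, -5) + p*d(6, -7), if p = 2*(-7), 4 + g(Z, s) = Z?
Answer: 58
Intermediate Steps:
g(Z, s) = -4 + Z
p = -14
g(P, -5) + p*d(6, -7) = (-4 + 6) - 14*(-4) = 2 + 56 = 58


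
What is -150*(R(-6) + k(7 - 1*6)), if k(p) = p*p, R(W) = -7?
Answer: 900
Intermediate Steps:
k(p) = p²
-150*(R(-6) + k(7 - 1*6)) = -150*(-7 + (7 - 1*6)²) = -150*(-7 + (7 - 6)²) = -150*(-7 + 1²) = -150*(-7 + 1) = -150*(-6) = 900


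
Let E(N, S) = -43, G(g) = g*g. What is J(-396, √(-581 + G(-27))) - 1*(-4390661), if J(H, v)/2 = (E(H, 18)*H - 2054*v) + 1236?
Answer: 4427189 - 8216*√37 ≈ 4.3772e+6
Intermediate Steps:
G(g) = g²
J(H, v) = 2472 - 4108*v - 86*H (J(H, v) = 2*((-43*H - 2054*v) + 1236) = 2*((-2054*v - 43*H) + 1236) = 2*(1236 - 2054*v - 43*H) = 2472 - 4108*v - 86*H)
J(-396, √(-581 + G(-27))) - 1*(-4390661) = (2472 - 4108*√(-581 + (-27)²) - 86*(-396)) - 1*(-4390661) = (2472 - 4108*√(-581 + 729) + 34056) + 4390661 = (2472 - 8216*√37 + 34056) + 4390661 = (36528 - 8216*√37) + 4390661 = 4427189 - 8216*√37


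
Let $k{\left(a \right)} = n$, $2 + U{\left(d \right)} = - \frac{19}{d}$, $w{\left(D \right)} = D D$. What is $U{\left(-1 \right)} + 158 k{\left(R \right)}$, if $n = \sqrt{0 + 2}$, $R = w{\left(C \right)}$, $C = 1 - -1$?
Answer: $17 + 158 \sqrt{2} \approx 240.45$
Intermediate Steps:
$C = 2$ ($C = 1 + 1 = 2$)
$w{\left(D \right)} = D^{2}$
$U{\left(d \right)} = -2 - \frac{19}{d}$
$R = 4$ ($R = 2^{2} = 4$)
$n = \sqrt{2} \approx 1.4142$
$k{\left(a \right)} = \sqrt{2}$
$U{\left(-1 \right)} + 158 k{\left(R \right)} = \left(-2 - \frac{19}{-1}\right) + 158 \sqrt{2} = \left(-2 - -19\right) + 158 \sqrt{2} = \left(-2 + 19\right) + 158 \sqrt{2} = 17 + 158 \sqrt{2}$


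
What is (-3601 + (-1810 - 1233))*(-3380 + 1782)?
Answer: 10617112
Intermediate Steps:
(-3601 + (-1810 - 1233))*(-3380 + 1782) = (-3601 - 3043)*(-1598) = -6644*(-1598) = 10617112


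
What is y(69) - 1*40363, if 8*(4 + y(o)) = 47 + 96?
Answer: -322793/8 ≈ -40349.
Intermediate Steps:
y(o) = 111/8 (y(o) = -4 + (47 + 96)/8 = -4 + (⅛)*143 = -4 + 143/8 = 111/8)
y(69) - 1*40363 = 111/8 - 1*40363 = 111/8 - 40363 = -322793/8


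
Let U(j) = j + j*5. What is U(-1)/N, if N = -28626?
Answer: 1/4771 ≈ 0.00020960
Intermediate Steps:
U(j) = 6*j (U(j) = j + 5*j = 6*j)
U(-1)/N = (6*(-1))/(-28626) = -6*(-1/28626) = 1/4771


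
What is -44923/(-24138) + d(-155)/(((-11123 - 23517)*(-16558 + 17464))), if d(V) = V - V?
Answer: 44923/24138 ≈ 1.8611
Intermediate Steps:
d(V) = 0
-44923/(-24138) + d(-155)/(((-11123 - 23517)*(-16558 + 17464))) = -44923/(-24138) + 0/(((-11123 - 23517)*(-16558 + 17464))) = -44923*(-1/24138) + 0/((-34640*906)) = 44923/24138 + 0/(-31383840) = 44923/24138 + 0*(-1/31383840) = 44923/24138 + 0 = 44923/24138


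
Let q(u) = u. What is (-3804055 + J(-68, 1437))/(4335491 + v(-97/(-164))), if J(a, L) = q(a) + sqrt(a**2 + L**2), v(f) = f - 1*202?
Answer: -207958724/236995831 + 164*sqrt(2069593)/710987493 ≈ -0.87715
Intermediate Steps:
v(f) = -202 + f (v(f) = f - 202 = -202 + f)
J(a, L) = a + sqrt(L**2 + a**2) (J(a, L) = a + sqrt(a**2 + L**2) = a + sqrt(L**2 + a**2))
(-3804055 + J(-68, 1437))/(4335491 + v(-97/(-164))) = (-3804055 + (-68 + sqrt(1437**2 + (-68)**2)))/(4335491 + (-202 - 97/(-164))) = (-3804055 + (-68 + sqrt(2064969 + 4624)))/(4335491 + (-202 - 97*(-1/164))) = (-3804055 + (-68 + sqrt(2069593)))/(4335491 + (-202 + 97/164)) = (-3804123 + sqrt(2069593))/(4335491 - 33031/164) = (-3804123 + sqrt(2069593))/(710987493/164) = (-3804123 + sqrt(2069593))*(164/710987493) = -207958724/236995831 + 164*sqrt(2069593)/710987493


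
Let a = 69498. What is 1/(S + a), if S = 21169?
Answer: 1/90667 ≈ 1.1029e-5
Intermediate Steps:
1/(S + a) = 1/(21169 + 69498) = 1/90667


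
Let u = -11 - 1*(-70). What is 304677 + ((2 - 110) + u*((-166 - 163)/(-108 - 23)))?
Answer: 39917950/131 ≈ 3.0472e+5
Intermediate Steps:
u = 59 (u = -11 + 70 = 59)
304677 + ((2 - 110) + u*((-166 - 163)/(-108 - 23))) = 304677 + ((2 - 110) + 59*((-166 - 163)/(-108 - 23))) = 304677 + (-108 + 59*(-329/(-131))) = 304677 + (-108 + 59*(-329*(-1/131))) = 304677 + (-108 + 59*(329/131)) = 304677 + (-108 + 19411/131) = 304677 + 5263/131 = 39917950/131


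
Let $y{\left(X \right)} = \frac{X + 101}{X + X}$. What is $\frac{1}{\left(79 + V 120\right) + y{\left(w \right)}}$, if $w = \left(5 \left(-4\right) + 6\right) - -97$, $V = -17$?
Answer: $- \frac{83}{162671} \approx -0.00051023$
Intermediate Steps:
$w = 83$ ($w = \left(-20 + 6\right) + 97 = -14 + 97 = 83$)
$y{\left(X \right)} = \frac{101 + X}{2 X}$
$\frac{1}{\left(79 + V 120\right) + y{\left(w \right)}} = \frac{1}{\left(79 - 2040\right) + \frac{101 + 83}{2 \cdot 83}} = \frac{1}{\left(79 - 2040\right) + \frac{1}{2} \cdot \frac{1}{83} \cdot 184} = \frac{1}{-1961 + \frac{92}{83}} = \frac{1}{- \frac{162671}{83}} = - \frac{83}{162671}$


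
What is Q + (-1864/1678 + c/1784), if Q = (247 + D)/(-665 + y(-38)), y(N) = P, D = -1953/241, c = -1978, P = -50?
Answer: -29938429267/11723498020 ≈ -2.5537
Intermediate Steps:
D = -1953/241 (D = -1953*1/241 = -1953/241 ≈ -8.1037)
y(N) = -50
Q = -5234/15665 (Q = (247 - 1953/241)/(-665 - 50) = (57574/241)/(-715) = (57574/241)*(-1/715) = -5234/15665 ≈ -0.33412)
Q + (-1864/1678 + c/1784) = -5234/15665 + (-1864/1678 - 1978/1784) = -5234/15665 + (-1864*1/1678 - 1978*1/1784) = -5234/15665 + (-932/839 - 989/892) = -5234/15665 - 1661115/748388 = -29938429267/11723498020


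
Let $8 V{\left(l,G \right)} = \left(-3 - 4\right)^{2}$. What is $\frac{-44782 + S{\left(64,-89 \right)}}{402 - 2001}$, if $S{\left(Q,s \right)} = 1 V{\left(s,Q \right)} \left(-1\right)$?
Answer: $\frac{119435}{4264} \approx 28.01$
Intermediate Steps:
$V{\left(l,G \right)} = \frac{49}{8}$ ($V{\left(l,G \right)} = \frac{\left(-3 - 4\right)^{2}}{8} = \frac{\left(-7\right)^{2}}{8} = \frac{1}{8} \cdot 49 = \frac{49}{8}$)
$S{\left(Q,s \right)} = - \frac{49}{8}$ ($S{\left(Q,s \right)} = 1 \cdot \frac{49}{8} \left(-1\right) = \frac{49}{8} \left(-1\right) = - \frac{49}{8}$)
$\frac{-44782 + S{\left(64,-89 \right)}}{402 - 2001} = \frac{-44782 - \frac{49}{8}}{402 - 2001} = - \frac{358305}{8 \left(-1599\right)} = \left(- \frac{358305}{8}\right) \left(- \frac{1}{1599}\right) = \frac{119435}{4264}$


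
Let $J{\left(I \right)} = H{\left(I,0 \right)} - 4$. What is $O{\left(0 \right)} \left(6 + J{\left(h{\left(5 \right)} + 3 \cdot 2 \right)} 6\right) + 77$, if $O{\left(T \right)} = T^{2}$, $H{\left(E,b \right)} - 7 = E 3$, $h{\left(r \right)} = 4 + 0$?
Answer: $77$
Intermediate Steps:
$h{\left(r \right)} = 4$
$H{\left(E,b \right)} = 7 + 3 E$ ($H{\left(E,b \right)} = 7 + E 3 = 7 + 3 E$)
$J{\left(I \right)} = 3 + 3 I$ ($J{\left(I \right)} = \left(7 + 3 I\right) - 4 = 3 + 3 I$)
$O{\left(0 \right)} \left(6 + J{\left(h{\left(5 \right)} + 3 \cdot 2 \right)} 6\right) + 77 = 0^{2} \left(6 + \left(3 + 3 \left(4 + 3 \cdot 2\right)\right) 6\right) + 77 = 0 \left(6 + \left(3 + 3 \left(4 + 6\right)\right) 6\right) + 77 = 0 \left(6 + \left(3 + 3 \cdot 10\right) 6\right) + 77 = 0 \left(6 + \left(3 + 30\right) 6\right) + 77 = 0 \left(6 + 33 \cdot 6\right) + 77 = 0 \left(6 + 198\right) + 77 = 0 \cdot 204 + 77 = 0 + 77 = 77$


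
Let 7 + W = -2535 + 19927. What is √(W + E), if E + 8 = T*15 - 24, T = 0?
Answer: √17353 ≈ 131.73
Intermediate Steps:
W = 17385 (W = -7 + (-2535 + 19927) = -7 + 17392 = 17385)
E = -32 (E = -8 + (0*15 - 24) = -8 + (0 - 24) = -8 - 24 = -32)
√(W + E) = √(17385 - 32) = √17353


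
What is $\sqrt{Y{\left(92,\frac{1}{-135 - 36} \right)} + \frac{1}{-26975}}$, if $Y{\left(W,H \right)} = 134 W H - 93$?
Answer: $\frac{2 i \sqrt{3903038787349}}{307515} \approx 12.849 i$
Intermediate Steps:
$Y{\left(W,H \right)} = -93 + 134 H W$ ($Y{\left(W,H \right)} = 134 H W - 93 = -93 + 134 H W$)
$\sqrt{Y{\left(92,\frac{1}{-135 - 36} \right)} + \frac{1}{-26975}} = \sqrt{\left(-93 + 134 \frac{1}{-135 - 36} \cdot 92\right) + \frac{1}{-26975}} = \sqrt{\left(-93 + 134 \frac{1}{-171} \cdot 92\right) - \frac{1}{26975}} = \sqrt{\left(-93 + 134 \left(- \frac{1}{171}\right) 92\right) - \frac{1}{26975}} = \sqrt{\left(-93 - \frac{12328}{171}\right) - \frac{1}{26975}} = \sqrt{- \frac{28231}{171} - \frac{1}{26975}} = \sqrt{- \frac{761531396}{4612725}} = \frac{2 i \sqrt{3903038787349}}{307515}$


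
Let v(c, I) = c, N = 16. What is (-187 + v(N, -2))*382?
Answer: -65322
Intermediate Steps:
(-187 + v(N, -2))*382 = (-187 + 16)*382 = -171*382 = -65322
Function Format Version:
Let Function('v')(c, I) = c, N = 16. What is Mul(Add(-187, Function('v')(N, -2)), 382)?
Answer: -65322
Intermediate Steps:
Mul(Add(-187, Function('v')(N, -2)), 382) = Mul(Add(-187, 16), 382) = Mul(-171, 382) = -65322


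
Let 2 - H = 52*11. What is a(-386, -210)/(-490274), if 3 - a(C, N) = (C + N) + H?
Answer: -1169/490274 ≈ -0.0023844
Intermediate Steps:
H = -570 (H = 2 - 52*11 = 2 - 1*572 = 2 - 572 = -570)
a(C, N) = 573 - C - N (a(C, N) = 3 - ((C + N) - 570) = 3 - (-570 + C + N) = 3 + (570 - C - N) = 573 - C - N)
a(-386, -210)/(-490274) = (573 - 1*(-386) - 1*(-210))/(-490274) = (573 + 386 + 210)*(-1/490274) = 1169*(-1/490274) = -1169/490274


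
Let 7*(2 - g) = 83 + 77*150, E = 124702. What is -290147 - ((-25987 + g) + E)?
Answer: -2710415/7 ≈ -3.8720e+5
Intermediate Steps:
g = -11619/7 (g = 2 - (83 + 77*150)/7 = 2 - (83 + 11550)/7 = 2 - ⅐*11633 = 2 - 11633/7 = -11619/7 ≈ -1659.9)
-290147 - ((-25987 + g) + E) = -290147 - ((-25987 - 11619/7) + 124702) = -290147 - (-193528/7 + 124702) = -290147 - 1*679386/7 = -290147 - 679386/7 = -2710415/7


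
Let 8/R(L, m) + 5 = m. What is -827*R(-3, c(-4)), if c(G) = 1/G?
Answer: 26464/21 ≈ 1260.2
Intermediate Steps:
R(L, m) = 8/(-5 + m)
-827*R(-3, c(-4)) = -6616/(-5 + 1/(-4)) = -6616/(-5 - ¼) = -6616/(-21/4) = -6616*(-4)/21 = -827*(-32/21) = 26464/21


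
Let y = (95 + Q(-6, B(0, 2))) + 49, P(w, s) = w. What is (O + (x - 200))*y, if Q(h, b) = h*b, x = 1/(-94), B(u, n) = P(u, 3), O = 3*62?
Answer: -94824/47 ≈ -2017.5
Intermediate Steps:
O = 186
B(u, n) = u
x = -1/94 ≈ -0.010638
Q(h, b) = b*h
y = 144 (y = (95 + 0*(-6)) + 49 = (95 + 0) + 49 = 95 + 49 = 144)
(O + (x - 200))*y = (186 + (-1/94 - 200))*144 = (186 - 18801/94)*144 = -1317/94*144 = -94824/47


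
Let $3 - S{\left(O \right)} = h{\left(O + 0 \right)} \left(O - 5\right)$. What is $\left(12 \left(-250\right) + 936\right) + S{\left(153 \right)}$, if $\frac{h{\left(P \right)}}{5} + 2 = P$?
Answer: $-113801$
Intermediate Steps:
$h{\left(P \right)} = -10 + 5 P$
$S{\left(O \right)} = 3 - \left(-10 + 5 O\right) \left(-5 + O\right)$ ($S{\left(O \right)} = 3 - \left(-10 + 5 \left(O + 0\right)\right) \left(O - 5\right) = 3 - \left(-10 + 5 O\right) \left(-5 + O\right)$)
$\left(12 \left(-250\right) + 936\right) + S{\left(153 \right)} = \left(12 \left(-250\right) + 936\right) - \left(-5308 + 117045\right) = \left(-3000 + 936\right) - 111737 = -2064 - 111737 = -113801$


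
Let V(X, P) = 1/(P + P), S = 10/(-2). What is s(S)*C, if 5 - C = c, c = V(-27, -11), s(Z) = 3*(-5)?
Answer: -1665/22 ≈ -75.682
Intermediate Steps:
S = -5 (S = 10*(-1/2) = -5)
s(Z) = -15
V(X, P) = 1/(2*P)
c = -1/22 (c = (1/2)/(-11) = (1/2)*(-1/11) = -1/22 ≈ -0.045455)
C = 111/22 (C = 5 - 1*(-1/22) = 5 + 1/22 = 111/22 ≈ 5.0455)
s(S)*C = -15*111/22 = -1665/22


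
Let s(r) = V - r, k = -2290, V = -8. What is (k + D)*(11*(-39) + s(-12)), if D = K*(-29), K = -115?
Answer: -444125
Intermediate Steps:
s(r) = -8 - r
D = 3335 (D = -115*(-29) = 3335)
(k + D)*(11*(-39) + s(-12)) = (-2290 + 3335)*(11*(-39) + (-8 - 1*(-12))) = 1045*(-429 + (-8 + 12)) = 1045*(-429 + 4) = 1045*(-425) = -444125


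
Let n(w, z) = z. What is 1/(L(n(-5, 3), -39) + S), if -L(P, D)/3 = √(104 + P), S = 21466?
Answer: 21466/460788193 + 3*√107/460788193 ≈ 4.6653e-5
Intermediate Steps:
L(P, D) = -3*√(104 + P)
1/(L(n(-5, 3), -39) + S) = 1/(-3*√(104 + 3) + 21466) = 1/(-3*√107 + 21466) = 1/(21466 - 3*√107)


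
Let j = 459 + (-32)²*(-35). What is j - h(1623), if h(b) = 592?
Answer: -35973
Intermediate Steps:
j = -35381 (j = 459 + 1024*(-35) = 459 - 35840 = -35381)
j - h(1623) = -35381 - 1*592 = -35381 - 592 = -35973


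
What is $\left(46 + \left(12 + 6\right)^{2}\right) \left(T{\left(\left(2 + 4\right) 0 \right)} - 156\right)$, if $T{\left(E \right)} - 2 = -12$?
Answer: $-61420$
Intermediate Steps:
$T{\left(E \right)} = -10$ ($T{\left(E \right)} = 2 - 12 = -10$)
$\left(46 + \left(12 + 6\right)^{2}\right) \left(T{\left(\left(2 + 4\right) 0 \right)} - 156\right) = \left(46 + \left(12 + 6\right)^{2}\right) \left(-10 - 156\right) = \left(46 + 18^{2}\right) \left(-10 - 156\right) = \left(46 + 324\right) \left(-166\right) = 370 \left(-166\right) = -61420$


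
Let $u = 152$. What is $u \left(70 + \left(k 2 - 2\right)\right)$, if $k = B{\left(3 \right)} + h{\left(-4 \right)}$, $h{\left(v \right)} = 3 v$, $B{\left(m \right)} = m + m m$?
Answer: $10336$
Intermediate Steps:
$B{\left(m \right)} = m + m^{2}$
$k = 0$ ($k = 3 \left(1 + 3\right) + 3 \left(-4\right) = 3 \cdot 4 - 12 = 12 - 12 = 0$)
$u \left(70 + \left(k 2 - 2\right)\right) = 152 \left(70 + \left(0 \cdot 2 - 2\right)\right) = 152 \left(70 + \left(0 - 2\right)\right) = 152 \left(70 - 2\right) = 152 \cdot 68 = 10336$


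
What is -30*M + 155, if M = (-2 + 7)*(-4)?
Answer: 755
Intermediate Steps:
M = -20 (M = 5*(-4) = -20)
-30*M + 155 = -30*(-20) + 155 = 600 + 155 = 755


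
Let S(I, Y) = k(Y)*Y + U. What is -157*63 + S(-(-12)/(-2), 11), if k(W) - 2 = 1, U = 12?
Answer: -9846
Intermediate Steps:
k(W) = 3 (k(W) = 2 + 1 = 3)
S(I, Y) = 12 + 3*Y (S(I, Y) = 3*Y + 12 = 12 + 3*Y)
-157*63 + S(-(-12)/(-2), 11) = -157*63 + (12 + 3*11) = -9891 + (12 + 33) = -9891 + 45 = -9846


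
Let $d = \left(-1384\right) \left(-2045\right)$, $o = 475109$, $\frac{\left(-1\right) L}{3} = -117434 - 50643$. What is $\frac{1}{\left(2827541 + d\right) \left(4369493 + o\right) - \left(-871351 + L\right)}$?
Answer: $\frac{1}{27409891299362} \approx 3.6483 \cdot 10^{-14}$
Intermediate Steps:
$L = 504231$ ($L = - 3 \left(-117434 - 50643\right) = \left(-3\right) \left(-168077\right) = 504231$)
$d = 2830280$
$\frac{1}{\left(2827541 + d\right) \left(4369493 + o\right) - \left(-871351 + L\right)} = \frac{1}{\left(2827541 + 2830280\right) \left(4369493 + 475109\right) + \left(871351 - 504231\right)} = \frac{1}{5657821 \cdot 4844602 + \left(871351 - 504231\right)} = \frac{1}{27409890932242 + 367120} = \frac{1}{27409891299362}$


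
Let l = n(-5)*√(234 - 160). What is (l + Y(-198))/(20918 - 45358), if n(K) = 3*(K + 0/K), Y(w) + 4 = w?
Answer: 101/12220 + 3*√74/4888 ≈ 0.013545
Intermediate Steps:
Y(w) = -4 + w
n(K) = 3*K (n(K) = 3*(K + 0) = 3*K)
l = -15*√74 (l = (3*(-5))*√(234 - 160) = -15*√74 ≈ -129.03)
(l + Y(-198))/(20918 - 45358) = (-15*√74 + (-4 - 198))/(20918 - 45358) = (-15*√74 - 202)/(-24440) = (-202 - 15*√74)*(-1/24440) = 101/12220 + 3*√74/4888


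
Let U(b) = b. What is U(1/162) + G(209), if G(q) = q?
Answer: 33859/162 ≈ 209.01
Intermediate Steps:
U(1/162) + G(209) = 1/162 + 209 = 33859/162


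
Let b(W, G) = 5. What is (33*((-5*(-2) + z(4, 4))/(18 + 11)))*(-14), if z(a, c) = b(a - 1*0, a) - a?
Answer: -5082/29 ≈ -175.24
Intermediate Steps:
z(a, c) = 5 - a
(33*((-5*(-2) + z(4, 4))/(18 + 11)))*(-14) = (33*((-5*(-2) + (5 - 1*4))/(18 + 11)))*(-14) = (33*((10 + (5 - 4))/29))*(-14) = (33*((10 + 1)*(1/29)))*(-14) = (33*(11*(1/29)))*(-14) = (33*(11/29))*(-14) = (363/29)*(-14) = -5082/29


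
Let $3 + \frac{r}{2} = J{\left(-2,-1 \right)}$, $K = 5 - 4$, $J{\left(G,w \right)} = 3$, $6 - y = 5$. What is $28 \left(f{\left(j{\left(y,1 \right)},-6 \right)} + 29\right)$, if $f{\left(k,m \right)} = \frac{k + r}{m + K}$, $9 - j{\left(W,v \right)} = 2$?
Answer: $\frac{3864}{5} \approx 772.8$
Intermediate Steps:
$y = 1$ ($y = 6 - 5 = 1$)
$j{\left(W,v \right)} = 7$ ($j{\left(W,v \right)} = 9 - 2 = 7$)
$K = 1$
$r = 0$ ($r = -6 + 2 \cdot 3 = -6 + 6 = 0$)
$f{\left(k,m \right)} = \frac{k}{1 + m}$ ($f{\left(k,m \right)} = \frac{k + 0}{m + 1} = \frac{k}{1 + m}$)
$28 \left(f{\left(j{\left(y,1 \right)},-6 \right)} + 29\right) = 28 \left(\frac{7}{1 - 6} + 29\right) = 28 \left(\frac{7}{-5} + 29\right) = 28 \left(7 \left(- \frac{1}{5}\right) + 29\right) = 28 \left(- \frac{7}{5} + 29\right) = 28 \cdot \frac{138}{5} = \frac{3864}{5}$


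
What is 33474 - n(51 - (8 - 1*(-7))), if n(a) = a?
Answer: 33438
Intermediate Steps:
33474 - n(51 - (8 - 1*(-7))) = 33474 - (51 - (8 - 1*(-7))) = 33474 - (51 - (8 + 7)) = 33474 - (51 - 1*15) = 33474 - (51 - 15) = 33474 - 1*36 = 33474 - 36 = 33438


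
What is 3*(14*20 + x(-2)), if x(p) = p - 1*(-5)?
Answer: 849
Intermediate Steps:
x(p) = 5 + p (x(p) = p + 5 = 5 + p)
3*(14*20 + x(-2)) = 3*(14*20 + (5 - 2)) = 3*(280 + 3) = 3*283 = 849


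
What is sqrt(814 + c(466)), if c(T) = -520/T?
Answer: sqrt(44130666)/233 ≈ 28.511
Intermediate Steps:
sqrt(814 + c(466)) = sqrt(814 - 520/466) = sqrt(814 - 520*1/466) = sqrt(814 - 260/233) = sqrt(189402/233) = sqrt(44130666)/233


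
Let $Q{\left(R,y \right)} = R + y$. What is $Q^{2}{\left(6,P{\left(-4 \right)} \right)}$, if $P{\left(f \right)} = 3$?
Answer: $81$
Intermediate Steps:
$Q^{2}{\left(6,P{\left(-4 \right)} \right)} = \left(6 + 3\right)^{2} = 9^{2} = 81$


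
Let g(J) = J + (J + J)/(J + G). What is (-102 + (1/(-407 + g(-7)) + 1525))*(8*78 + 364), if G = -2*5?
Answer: 2468798345/1756 ≈ 1.4059e+6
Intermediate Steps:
G = -10
g(J) = J + 2*J/(-10 + J) (g(J) = J + (J + J)/(J - 10) = J + (2*J)/(-10 + J) = J + 2*J/(-10 + J))
(-102 + (1/(-407 + g(-7)) + 1525))*(8*78 + 364) = (-102 + (1/(-407 - 7*(-8 - 7)/(-10 - 7)) + 1525))*(8*78 + 364) = (-102 + (1/(-407 - 7*(-15)/(-17)) + 1525))*(624 + 364) = (-102 + (1/(-407 - 7*(-1/17)*(-15)) + 1525))*988 = (-102 + (1/(-407 - 105/17) + 1525))*988 = (-102 + (1/(-7024/17) + 1525))*988 = (-102 + (-17/7024 + 1525))*988 = (-102 + 10711583/7024)*988 = (9995135/7024)*988 = 2468798345/1756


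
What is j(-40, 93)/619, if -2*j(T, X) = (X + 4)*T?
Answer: 1940/619 ≈ 3.1341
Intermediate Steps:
j(T, X) = -T*(4 + X)/2 (j(T, X) = -(X + 4)*T/2 = -(4 + X)*T/2 = -T*(4 + X)/2)
j(-40, 93)/619 = -1/2*(-40)*(4 + 93)/619 = -1/2*(-40)*97*(1/619) = 1940*(1/619) = 1940/619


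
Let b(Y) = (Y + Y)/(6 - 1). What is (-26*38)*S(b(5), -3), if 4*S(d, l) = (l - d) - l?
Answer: 494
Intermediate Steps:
b(Y) = 2*Y/5 (b(Y) = (2*Y)/5 = (2*Y)*(1/5) = 2*Y/5)
S(d, l) = -d/4 (S(d, l) = ((l - d) - l)/4 = (-d)/4 = -d/4)
(-26*38)*S(b(5), -3) = (-26*38)*(-5/10) = -(-247)*2 = -988*(-1/2) = 494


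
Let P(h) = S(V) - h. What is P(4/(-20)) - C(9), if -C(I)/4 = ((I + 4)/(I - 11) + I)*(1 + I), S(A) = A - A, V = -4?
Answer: 501/5 ≈ 100.20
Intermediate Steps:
S(A) = 0
P(h) = -h (P(h) = 0 - h = -h)
C(I) = -4*(1 + I)*(I + (4 + I)/(-11 + I)) (C(I) = -4*((I + 4)/(I - 11) + I)*(1 + I) = -4*((4 + I)/(-11 + I) + I)*(1 + I) = -4*(I + (4 + I)/(-11 + I))*(1 + I) = -4*(1 + I)*(I + (4 + I)/(-11 + I)))
P(4/(-20)) - C(9) = -4/(-20) - 4*(-4 - 1*9³ + 6*9 + 9*9²)/(-11 + 9) = -4*(-1)/20 - 4*(-4 - 1*729 + 54 + 9*81)/(-2) = -1*(-⅕) - 4*(-1)*(-4 - 729 + 54 + 729)/2 = ⅕ - 4*(-1)*50/2 = ⅕ - 1*(-100) = ⅕ + 100 = 501/5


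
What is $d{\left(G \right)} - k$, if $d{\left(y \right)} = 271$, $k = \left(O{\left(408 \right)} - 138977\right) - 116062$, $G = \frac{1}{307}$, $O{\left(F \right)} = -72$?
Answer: $255382$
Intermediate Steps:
$G = \frac{1}{307} \approx 0.0032573$
$k = -255111$ ($k = \left(-72 - 138977\right) - 116062 = -139049 - 116062 = -255111$)
$d{\left(G \right)} - k = 271 - -255111 = 271 + 255111 = 255382$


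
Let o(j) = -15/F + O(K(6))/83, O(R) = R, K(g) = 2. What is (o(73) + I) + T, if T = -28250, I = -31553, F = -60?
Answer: -19854505/332 ≈ -59803.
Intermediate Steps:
o(j) = 91/332 (o(j) = -15/(-60) + 2/83 = -15*(-1/60) + 2*(1/83) = ¼ + 2/83 = 91/332)
(o(73) + I) + T = (91/332 - 31553) - 28250 = -10475505/332 - 28250 = -19854505/332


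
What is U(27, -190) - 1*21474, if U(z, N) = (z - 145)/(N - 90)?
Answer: -3006301/140 ≈ -21474.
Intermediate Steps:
U(z, N) = (-145 + z)/(-90 + N)
U(27, -190) - 1*21474 = (-145 + 27)/(-90 - 190) - 1*21474 = -118/(-280) - 21474 = -1/280*(-118) - 21474 = 59/140 - 21474 = -3006301/140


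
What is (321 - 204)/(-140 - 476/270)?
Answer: -15795/19138 ≈ -0.82532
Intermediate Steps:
(321 - 204)/(-140 - 476/270) = 117/(-140 - 476*1/270) = 117/(-140 - 238/135) = 117/(-19138/135) = 117*(-135/19138) = -15795/19138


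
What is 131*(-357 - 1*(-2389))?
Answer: 266192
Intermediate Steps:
131*(-357 - 1*(-2389)) = 131*(-357 + 2389) = 131*2032 = 266192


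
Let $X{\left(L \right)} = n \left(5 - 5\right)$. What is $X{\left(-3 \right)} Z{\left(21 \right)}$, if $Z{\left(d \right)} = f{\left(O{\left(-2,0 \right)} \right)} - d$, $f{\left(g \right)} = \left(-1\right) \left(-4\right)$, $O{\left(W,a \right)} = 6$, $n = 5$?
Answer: $0$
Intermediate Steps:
$X{\left(L \right)} = 0$ ($X{\left(L \right)} = 5 \left(5 - 5\right) = 5 \cdot 0 = 0$)
$f{\left(g \right)} = 4$
$Z{\left(d \right)} = 4 - d$
$X{\left(-3 \right)} Z{\left(21 \right)} = 0 \left(4 - 21\right) = 0 \left(-17\right) = 0$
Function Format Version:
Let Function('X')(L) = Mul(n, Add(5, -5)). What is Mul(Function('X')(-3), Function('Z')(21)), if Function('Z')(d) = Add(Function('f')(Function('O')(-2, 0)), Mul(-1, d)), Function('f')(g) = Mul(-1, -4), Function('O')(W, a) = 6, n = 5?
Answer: 0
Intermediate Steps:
Function('X')(L) = 0 (Function('X')(L) = Mul(5, Add(5, -5)) = Mul(5, 0) = 0)
Function('f')(g) = 4
Function('Z')(d) = Add(4, Mul(-1, d))
Mul(Function('X')(-3), Function('Z')(21)) = Mul(0, Add(4, Mul(-1, 21))) = Mul(0, Add(4, -21)) = Mul(0, -17) = 0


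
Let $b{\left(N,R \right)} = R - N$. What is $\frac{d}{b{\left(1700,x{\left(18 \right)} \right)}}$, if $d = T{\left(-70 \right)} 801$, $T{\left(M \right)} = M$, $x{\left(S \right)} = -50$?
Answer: $\frac{801}{25} \approx 32.04$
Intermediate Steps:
$d = -56070$ ($d = \left(-70\right) 801 = -56070$)
$\frac{d}{b{\left(1700,x{\left(18 \right)} \right)}} = - \frac{56070}{-50 - 1700} = - \frac{56070}{-1750} = \left(-56070\right) \left(- \frac{1}{1750}\right) = \frac{801}{25}$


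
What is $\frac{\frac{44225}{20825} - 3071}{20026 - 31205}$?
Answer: $\frac{2556374}{9312107} \approx 0.27452$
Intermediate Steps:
$\frac{\frac{44225}{20825} - 3071}{20026 - 31205} = \frac{44225 \cdot \frac{1}{20825} - 3071}{-11179} = \left(\frac{1769}{833} - 3071\right) \left(- \frac{1}{11179}\right) = \left(- \frac{2556374}{833}\right) \left(- \frac{1}{11179}\right) = \frac{2556374}{9312107}$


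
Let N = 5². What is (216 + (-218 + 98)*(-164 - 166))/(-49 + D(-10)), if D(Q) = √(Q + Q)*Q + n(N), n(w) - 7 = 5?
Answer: -491064/1123 + 265440*I*√5/1123 ≈ -437.28 + 528.53*I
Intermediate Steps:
N = 25
n(w) = 12 (n(w) = 7 + 5 = 12)
D(Q) = 12 + √2*Q^(3/2) (D(Q) = √(Q + Q)*Q + 12 = √(2*Q)*Q + 12 = (√2*√Q)*Q + 12 = √2*Q^(3/2) + 12 = 12 + √2*Q^(3/2))
(216 + (-218 + 98)*(-164 - 166))/(-49 + D(-10)) = (216 + (-218 + 98)*(-164 - 166))/(-49 + (12 + √2*(-10)^(3/2))) = (216 - 120*(-330))/(-49 + (12 + √2*(-10*I*√10))) = (216 + 39600)/(-49 + (12 - 20*I*√5)) = 39816/(-37 - 20*I*√5)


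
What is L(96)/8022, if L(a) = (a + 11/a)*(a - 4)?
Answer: 212221/192528 ≈ 1.1023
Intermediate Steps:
L(a) = (-4 + a)*(a + 11/a) (L(a) = (a + 11/a)*(-4 + a) = (-4 + a)*(a + 11/a))
L(96)/8022 = (11 + 96² - 44/96 - 4*96)/8022 = (11 + 9216 - 44*1/96 - 384)*(1/8022) = (11 + 9216 - 11/24 - 384)*(1/8022) = (212221/24)*(1/8022) = 212221/192528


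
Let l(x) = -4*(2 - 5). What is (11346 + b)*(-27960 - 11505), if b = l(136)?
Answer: -448243470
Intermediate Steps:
l(x) = 12 (l(x) = -4*(-3) = 12)
b = 12
(11346 + b)*(-27960 - 11505) = (11346 + 12)*(-27960 - 11505) = 11358*(-39465) = -448243470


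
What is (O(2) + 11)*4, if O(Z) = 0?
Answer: 44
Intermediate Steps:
(O(2) + 11)*4 = (0 + 11)*4 = 11*4 = 44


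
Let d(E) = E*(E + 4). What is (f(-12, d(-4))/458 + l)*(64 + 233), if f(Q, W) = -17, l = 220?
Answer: 29920671/458 ≈ 65329.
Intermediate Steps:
d(E) = E*(4 + E)
(f(-12, d(-4))/458 + l)*(64 + 233) = (-17/458 + 220)*(64 + 233) = (-17*1/458 + 220)*297 = (-17/458 + 220)*297 = (100743/458)*297 = 29920671/458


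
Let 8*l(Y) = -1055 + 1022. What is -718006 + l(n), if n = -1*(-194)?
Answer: -5744081/8 ≈ -7.1801e+5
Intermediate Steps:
n = 194
l(Y) = -33/8 (l(Y) = (-1055 + 1022)/8 = (⅛)*(-33) = -33/8)
-718006 + l(n) = -718006 - 33/8 = -5744081/8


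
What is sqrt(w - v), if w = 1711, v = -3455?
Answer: 3*sqrt(574) ≈ 71.875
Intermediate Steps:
sqrt(w - v) = sqrt(1711 - 1*(-3455)) = sqrt(1711 + 3455) = sqrt(5166) = 3*sqrt(574)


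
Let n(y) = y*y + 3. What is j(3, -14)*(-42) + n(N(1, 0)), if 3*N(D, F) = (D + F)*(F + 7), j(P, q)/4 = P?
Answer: -4460/9 ≈ -495.56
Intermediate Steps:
j(P, q) = 4*P
N(D, F) = (7 + F)*(D + F)/3 (N(D, F) = ((D + F)*(F + 7))/3 = ((D + F)*(7 + F))/3 = ((7 + F)*(D + F))/3 = (7 + F)*(D + F)/3)
n(y) = 3 + y**2 (n(y) = y**2 + 3 = 3 + y**2)
j(3, -14)*(-42) + n(N(1, 0)) = (4*3)*(-42) + (3 + ((1/3)*0**2 + (7/3)*1 + (7/3)*0 + (1/3)*1*0)**2) = 12*(-42) + (3 + ((1/3)*0 + 7/3 + 0 + 0)**2) = -504 + (3 + (0 + 7/3 + 0 + 0)**2) = -504 + (3 + (7/3)**2) = -504 + (3 + 49/9) = -504 + 76/9 = -4460/9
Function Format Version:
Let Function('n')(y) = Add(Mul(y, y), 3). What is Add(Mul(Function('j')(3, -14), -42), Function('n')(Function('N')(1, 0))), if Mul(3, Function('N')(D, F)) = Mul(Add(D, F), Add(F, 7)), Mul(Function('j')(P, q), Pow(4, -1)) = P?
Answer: Rational(-4460, 9) ≈ -495.56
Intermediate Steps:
Function('j')(P, q) = Mul(4, P)
Function('N')(D, F) = Mul(Rational(1, 3), Add(7, F), Add(D, F)) (Function('N')(D, F) = Mul(Rational(1, 3), Mul(Add(D, F), Add(F, 7))) = Mul(Rational(1, 3), Mul(Add(D, F), Add(7, F))) = Mul(Rational(1, 3), Mul(Add(7, F), Add(D, F))) = Mul(Rational(1, 3), Add(7, F), Add(D, F)))
Function('n')(y) = Add(3, Pow(y, 2)) (Function('n')(y) = Add(Pow(y, 2), 3) = Add(3, Pow(y, 2)))
Add(Mul(Function('j')(3, -14), -42), Function('n')(Function('N')(1, 0))) = Add(Mul(Mul(4, 3), -42), Add(3, Pow(Add(Mul(Rational(1, 3), Pow(0, 2)), Mul(Rational(7, 3), 1), Mul(Rational(7, 3), 0), Mul(Rational(1, 3), 1, 0)), 2))) = Add(Mul(12, -42), Add(3, Pow(Add(Mul(Rational(1, 3), 0), Rational(7, 3), 0, 0), 2))) = Add(-504, Add(3, Pow(Add(0, Rational(7, 3), 0, 0), 2))) = Add(-504, Add(3, Pow(Rational(7, 3), 2))) = Add(-504, Add(3, Rational(49, 9))) = Add(-504, Rational(76, 9)) = Rational(-4460, 9)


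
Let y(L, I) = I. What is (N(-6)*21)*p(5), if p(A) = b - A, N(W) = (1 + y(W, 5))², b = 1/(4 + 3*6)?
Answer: -41202/11 ≈ -3745.6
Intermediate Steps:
b = 1/22 (b = 1/(4 + 18) = 1/22 ≈ 0.045455)
N(W) = 36 (N(W) = (1 + 5)² = 6² = 36)
p(A) = 1/22 - A
(N(-6)*21)*p(5) = (36*21)*(1/22 - 1*5) = 756*(1/22 - 5) = 756*(-109/22) = -41202/11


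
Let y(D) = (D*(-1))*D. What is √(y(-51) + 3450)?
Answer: √849 ≈ 29.138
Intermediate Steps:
y(D) = -D² (y(D) = (-D)*D = -D²)
√(y(-51) + 3450) = √(-1*(-51)² + 3450) = √(-1*2601 + 3450) = √(-2601 + 3450) = √849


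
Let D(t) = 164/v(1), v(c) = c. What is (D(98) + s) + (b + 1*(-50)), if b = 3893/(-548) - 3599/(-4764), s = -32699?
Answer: -5317832570/163167 ≈ -32591.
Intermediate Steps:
b = -1035875/163167 (b = 3893*(-1/548) - 3599*(-1/4764) = -3893/548 + 3599/4764 = -1035875/163167 ≈ -6.3486)
D(t) = 164 (D(t) = 164/1 = 164*1 = 164)
(D(98) + s) + (b + 1*(-50)) = (164 - 32699) + (-1035875/163167 + 1*(-50)) = -32535 + (-1035875/163167 - 50) = -32535 - 9194225/163167 = -5317832570/163167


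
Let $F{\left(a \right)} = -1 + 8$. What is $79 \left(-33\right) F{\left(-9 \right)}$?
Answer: $-18249$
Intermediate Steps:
$F{\left(a \right)} = 7$
$79 \left(-33\right) F{\left(-9 \right)} = 79 \left(-33\right) 7 = \left(-2607\right) 7 = -18249$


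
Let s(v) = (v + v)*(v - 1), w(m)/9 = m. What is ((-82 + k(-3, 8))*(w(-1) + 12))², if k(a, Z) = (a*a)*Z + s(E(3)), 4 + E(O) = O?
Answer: 324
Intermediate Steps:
w(m) = 9*m
E(O) = -4 + O
s(v) = 2*v*(-1 + v) (s(v) = (2*v)*(-1 + v) = 2*v*(-1 + v))
k(a, Z) = 4 + Z*a² (k(a, Z) = (a*a)*Z + 2*(-4 + 3)*(-1 + (-4 + 3)) = a²*Z + 2*(-1)*(-1 - 1) = Z*a² + 2*(-1)*(-2) = Z*a² + 4 = 4 + Z*a²)
((-82 + k(-3, 8))*(w(-1) + 12))² = ((-82 + (4 + 8*(-3)²))*(9*(-1) + 12))² = ((-82 + (4 + 8*9))*(-9 + 12))² = ((-82 + (4 + 72))*3)² = ((-82 + 76)*3)² = (-6*3)² = (-18)² = 324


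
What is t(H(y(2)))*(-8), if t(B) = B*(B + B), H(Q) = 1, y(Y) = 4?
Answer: -16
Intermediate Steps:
t(B) = 2*B**2 (t(B) = B*(2*B) = 2*B**2)
t(H(y(2)))*(-8) = (2*1**2)*(-8) = (2*1)*(-8) = 2*(-8) = -16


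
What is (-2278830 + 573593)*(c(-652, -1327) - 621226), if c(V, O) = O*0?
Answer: 1059337560562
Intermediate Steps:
c(V, O) = 0
(-2278830 + 573593)*(c(-652, -1327) - 621226) = (-2278830 + 573593)*(0 - 621226) = -1705237*(-621226) = 1059337560562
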